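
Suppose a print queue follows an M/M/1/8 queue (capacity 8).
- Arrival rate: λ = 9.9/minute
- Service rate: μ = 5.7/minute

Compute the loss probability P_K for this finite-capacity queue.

ρ = λ/μ = 9.9/5.7 = 1.73684
P₀ = (1-ρ)/(1-ρ^(K+1)) = (1-1.73684)/(1-1.73684^9) = -0.7368/-142.8263 = 0.005159
P_K = P₀×ρ^K = 0.005159 × 1.73684^8 = 0.005159 × 82.8092 = 0.4272
Blocking probability = 42.72%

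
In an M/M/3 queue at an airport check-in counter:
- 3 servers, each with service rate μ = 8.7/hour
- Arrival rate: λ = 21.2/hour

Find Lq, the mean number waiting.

Traffic intensity: ρ = λ/(cμ) = 21.2/(3×8.7) = 0.8123
Since ρ = 0.8123 < 1, system is stable.
Offered load a = λ/μ = cρ = 21.2/8.7 = 2.4368
P₀ = [ Σₙ₌₀^2 aⁿ/n! + a^3/(3!(1-ρ)) ]⁻¹
Σ = a^0/0! + a^1/1! + a^2/2! = 1.00000 + 2.43678 + 2.96895 = 6.4057
a^3/(3!(1-ρ)) = 14.4694/(6 × 0.187739) = 12.8453
P₀ = 1/(6.4057 + 12.8453) = 0.05195
Lq = P₀·a^3·ρ / (3!(1-ρ)²) = 0.051945 × 14.4694 × 0.81226 / (6 × 0.035246) = 2.8869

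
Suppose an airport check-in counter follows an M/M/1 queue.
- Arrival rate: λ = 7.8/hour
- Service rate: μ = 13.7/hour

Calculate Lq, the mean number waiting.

ρ = λ/μ = 7.8/13.7 = 0.5693
For M/M/1: Lq = λ²/(μ(μ-λ))
Lq = 60.84/(13.7 × 5.90)
Lq = 0.7527 passengers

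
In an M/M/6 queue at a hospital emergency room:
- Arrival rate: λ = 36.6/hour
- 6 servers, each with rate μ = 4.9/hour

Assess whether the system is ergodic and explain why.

Stability requires ρ = λ/(cμ) < 1
ρ = 36.6/(6 × 4.9) = 36.6/29.40 = 1.2449
Since 1.2449 ≥ 1, the system is UNSTABLE.
Need c > λ/μ = 36.6/4.9 = 7.47.
Minimum servers needed: c = 8.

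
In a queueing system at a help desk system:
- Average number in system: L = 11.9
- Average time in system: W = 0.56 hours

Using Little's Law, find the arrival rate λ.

Little's Law: L = λW, so λ = L/W
λ = 11.9/0.56 = 21.2500 tickets/hour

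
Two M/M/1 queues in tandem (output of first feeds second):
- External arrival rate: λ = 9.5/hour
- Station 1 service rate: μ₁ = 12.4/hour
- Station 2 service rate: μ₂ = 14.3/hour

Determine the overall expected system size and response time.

By Jackson's theorem, each station behaves as independent M/M/1.
Station 1: ρ₁ = 9.5/12.4 = 0.7661, L₁ = ρ₁/(1-ρ₁) = λ/(μ₁-λ) = 9.5/2.90 = 3.27586
Station 2: ρ₂ = 9.5/14.3 = 0.6643, L₂ = ρ₂/(1-ρ₂) = λ/(μ₂-λ) = 9.5/4.80 = 1.97917
Total: L = L₁ + L₂ = 3.27586 + 1.97917 = 5.2550
W = L/λ = 5.2550/9.5 = 0.5532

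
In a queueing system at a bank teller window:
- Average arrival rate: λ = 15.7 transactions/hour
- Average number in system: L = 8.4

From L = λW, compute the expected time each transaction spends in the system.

Little's Law: L = λW, so W = L/λ
W = 8.4/15.7 = 0.5350 hours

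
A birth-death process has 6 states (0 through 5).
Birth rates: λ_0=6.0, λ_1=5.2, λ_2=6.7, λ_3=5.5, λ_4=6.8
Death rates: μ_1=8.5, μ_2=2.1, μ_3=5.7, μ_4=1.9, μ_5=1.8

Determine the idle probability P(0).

Ratios P(n)/P(0) = (λ₀···λₙ₋₁)/(μ₁···μₙ):
P(1)/P(0) = (6.0)/(8.5) = 0.7059
P(2)/P(0) = (6.0×5.2)/(8.5×2.1) = 1.7479
P(3)/P(0) = (6.0×5.2×6.7)/(8.5×2.1×5.7) = 2.0545
P(4)/P(0) = (6.0×5.2×6.7×5.5)/(8.5×2.1×5.7×1.9) = 5.9474
P(5)/P(0) = (6.0×5.2×6.7×5.5×6.8)/(8.5×2.1×5.7×1.9×1.8) = 22.4679

Normalization: ∑ P(n) = 1
P(0) × (1.0000 + 0.7059 + 1.7479 + 2.0545 + 5.9474 + 22.4679) = 1
P(0) × 33.9236 = 1
P(0) = 1/33.9236 = 0.02948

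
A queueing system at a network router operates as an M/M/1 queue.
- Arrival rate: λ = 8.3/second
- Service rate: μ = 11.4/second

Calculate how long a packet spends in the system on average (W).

First, compute utilization: ρ = λ/μ = 8.3/11.4 = 0.7281
For M/M/1: W = 1/(μ-λ)
W = 1/(11.4-8.3) = 1/3.10
W = 0.3226 seconds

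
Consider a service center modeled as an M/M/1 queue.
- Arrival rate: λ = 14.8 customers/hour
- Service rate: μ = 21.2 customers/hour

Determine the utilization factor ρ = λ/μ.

Server utilization: ρ = λ/μ
ρ = 14.8/21.2 = 0.6981
The server is busy 69.81% of the time.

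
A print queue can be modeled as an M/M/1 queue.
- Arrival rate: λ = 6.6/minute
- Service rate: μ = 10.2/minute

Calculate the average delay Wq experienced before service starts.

First, compute utilization: ρ = λ/μ = 6.6/10.2 = 0.6471
For M/M/1: Wq = λ/(μ(μ-λ))
Wq = 6.6/(10.2 × (10.2-6.6))
Wq = 6.6/(10.2 × 3.60)
Wq = 0.1797 minutes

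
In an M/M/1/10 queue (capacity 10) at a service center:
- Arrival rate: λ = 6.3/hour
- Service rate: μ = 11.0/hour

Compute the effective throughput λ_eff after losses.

ρ = λ/μ = 6.3/11.0 = 0.57273
P₀ = (1-ρ)/(1-ρ^(K+1)) = (1-0.57273)/(1-0.57273^11) = 0.4273/0.9978 = 0.4282
P_K = P₀×ρ^K = 0.4282 × 0.57273^10 = 0.4282 × 0.003798 = 0.001626
λ_eff = λ(1-P_K) = 6.3 × (1 - 0.001626) = 6.3 × 0.998374 = 6.2898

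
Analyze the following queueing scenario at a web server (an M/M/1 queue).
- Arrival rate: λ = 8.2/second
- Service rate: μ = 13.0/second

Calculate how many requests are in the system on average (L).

ρ = λ/μ = 8.2/13.0 = 0.6308
For M/M/1: L = λ/(μ-λ)
L = 8.2/(13.0-8.2) = 8.2/4.80
L = 1.7083 requests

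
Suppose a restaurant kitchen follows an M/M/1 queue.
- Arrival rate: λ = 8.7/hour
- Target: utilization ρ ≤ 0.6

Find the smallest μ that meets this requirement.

ρ = λ/μ, so μ = λ/ρ
μ ≥ 8.7/0.6 = 14.5000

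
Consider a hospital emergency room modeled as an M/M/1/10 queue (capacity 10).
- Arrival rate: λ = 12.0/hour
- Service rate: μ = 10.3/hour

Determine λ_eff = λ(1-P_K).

ρ = λ/μ = 12.0/10.3 = 1.16505
P₀ = (1-ρ)/(1-ρ^(K+1)) = (1-1.16505)/(1-1.16505^11) = -0.16505/-4.3677 = 0.03779
P_K = P₀×ρ^K = 0.03779 × 1.16505^10 = 0.03779 × 4.6073 = 0.1741
λ_eff = λ(1-P_K) = 12.0 × (1 - 0.1741) = 12.0 × 0.8259 = 9.9108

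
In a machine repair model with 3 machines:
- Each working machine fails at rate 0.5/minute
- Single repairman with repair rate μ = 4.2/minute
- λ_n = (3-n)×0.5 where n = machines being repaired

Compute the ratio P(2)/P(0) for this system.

P(2)/P(0) = ∏_{i=0}^{2-1} λ_i/μ_{i+1}
= (3-0)×0.5/4.2 × (3-1)×0.5/4.2
= 0.08503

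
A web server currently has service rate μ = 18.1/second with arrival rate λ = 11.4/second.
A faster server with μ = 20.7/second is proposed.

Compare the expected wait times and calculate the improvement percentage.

System 1: ρ₁ = 11.4/18.1 = 0.6298, W₁ = 1/(18.1-11.4) = 0.149254
System 2: ρ₂ = 11.4/20.7 = 0.5507, W₂ = 1/(20.7-11.4) = 0.107527
Improvement: (W₁-W₂)/W₁ = (0.149254-0.107527)/0.149254 = 27.96%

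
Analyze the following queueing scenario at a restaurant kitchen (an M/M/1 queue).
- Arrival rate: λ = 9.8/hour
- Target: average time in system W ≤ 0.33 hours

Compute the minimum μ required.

For M/M/1: W = 1/(μ-λ)
Need W ≤ 0.33, so 1/(μ-λ) ≤ 0.33
μ - λ ≥ 1/0.33 = 3.0303
μ ≥ 9.8 + 3.0303 = 12.8303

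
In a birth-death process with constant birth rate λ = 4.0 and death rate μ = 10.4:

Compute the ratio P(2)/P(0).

For constant rates: P(n)/P(0) = (λ/μ)^n
P(2)/P(0) = (4.0/10.4)^2 = 0.3846^2 = 0.1479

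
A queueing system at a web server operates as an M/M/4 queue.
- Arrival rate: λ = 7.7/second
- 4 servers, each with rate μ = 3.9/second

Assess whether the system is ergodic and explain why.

Stability requires ρ = λ/(cμ) < 1
ρ = 7.7/(4 × 3.9) = 7.7/15.60 = 0.4936
Since 0.4936 < 1, the system is STABLE.
The servers are busy 49.36% of the time.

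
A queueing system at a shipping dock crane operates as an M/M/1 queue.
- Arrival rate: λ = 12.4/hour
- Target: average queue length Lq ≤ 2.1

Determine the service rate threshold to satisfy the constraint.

For M/M/1: Lq = λ²/(μ(μ-λ))
Need Lq ≤ 2.1, i.e. μ(μ-λ) ≥ λ²/2.1
μ² - 12.4μ - 153.76/2.1 ≥ 0  →  μ² - 12.4μ - 73.21905 ≥ 0
Quadratic formula (positive root): μ = [λ + √(λ² + 4×73.21905)]/2
Discriminant: 153.76 + 4×73.21905 = 446.6362, √446.6362 = 21.1338
μ ≥ (12.4 + 21.1338)/2 = 16.7669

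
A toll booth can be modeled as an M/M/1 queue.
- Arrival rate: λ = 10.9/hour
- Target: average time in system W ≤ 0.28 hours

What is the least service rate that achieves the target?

For M/M/1: W = 1/(μ-λ)
Need W ≤ 0.28, so 1/(μ-λ) ≤ 0.28
μ - λ ≥ 1/0.28 = 3.5714
μ ≥ 10.9 + 3.5714 = 14.4714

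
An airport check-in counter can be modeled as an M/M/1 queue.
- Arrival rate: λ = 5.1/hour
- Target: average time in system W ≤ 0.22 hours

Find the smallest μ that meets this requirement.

For M/M/1: W = 1/(μ-λ)
Need W ≤ 0.22, so 1/(μ-λ) ≤ 0.22
μ - λ ≥ 1/0.22 = 4.5455
μ ≥ 5.1 + 4.5455 = 9.6455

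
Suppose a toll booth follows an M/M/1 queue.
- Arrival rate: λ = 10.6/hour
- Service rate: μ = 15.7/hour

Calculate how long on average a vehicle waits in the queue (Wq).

First, compute utilization: ρ = λ/μ = 10.6/15.7 = 0.6752
For M/M/1: Wq = λ/(μ(μ-λ))
Wq = 10.6/(15.7 × (15.7-10.6))
Wq = 10.6/(15.7 × 5.10)
Wq = 0.1324 hours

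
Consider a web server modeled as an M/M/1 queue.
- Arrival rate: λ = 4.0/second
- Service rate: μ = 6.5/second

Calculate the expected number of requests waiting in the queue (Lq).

ρ = λ/μ = 4.0/6.5 = 0.6154
For M/M/1: Lq = λ²/(μ(μ-λ))
Lq = 16.00/(6.5 × 2.50)
Lq = 0.9846 requests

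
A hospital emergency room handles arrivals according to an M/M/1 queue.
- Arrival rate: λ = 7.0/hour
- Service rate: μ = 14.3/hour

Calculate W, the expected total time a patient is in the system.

First, compute utilization: ρ = λ/μ = 7.0/14.3 = 0.4895
For M/M/1: W = 1/(μ-λ)
W = 1/(14.3-7.0) = 1/7.30
W = 0.1370 hours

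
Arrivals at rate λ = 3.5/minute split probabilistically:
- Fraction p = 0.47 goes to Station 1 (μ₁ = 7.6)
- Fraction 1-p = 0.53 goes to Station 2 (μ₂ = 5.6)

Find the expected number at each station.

Effective rates: λ₁ = 3.5×0.47 = 1.645, λ₂ = 3.5×0.53 = 1.855
Station 1: ρ₁ = 1.645/7.6 = 0.2164, L₁ = ρ₁/(1-ρ₁) = 0.2164/(1-0.2164) = 0.2762
Station 2: ρ₂ = 1.855/5.6 = 0.33125, L₂ = ρ₂/(1-ρ₂) = 0.33125/(1-0.33125) = 0.4953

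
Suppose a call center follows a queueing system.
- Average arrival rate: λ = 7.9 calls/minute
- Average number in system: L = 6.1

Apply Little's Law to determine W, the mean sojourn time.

Little's Law: L = λW, so W = L/λ
W = 6.1/7.9 = 0.7722 minutes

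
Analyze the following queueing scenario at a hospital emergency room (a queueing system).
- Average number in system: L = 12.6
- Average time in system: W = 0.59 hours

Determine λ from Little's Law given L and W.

Little's Law: L = λW, so λ = L/W
λ = 12.6/0.59 = 21.3559 patients/hour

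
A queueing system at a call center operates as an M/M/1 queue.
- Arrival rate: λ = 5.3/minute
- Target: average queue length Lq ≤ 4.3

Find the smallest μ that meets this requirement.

For M/M/1: Lq = λ²/(μ(μ-λ))
Need Lq ≤ 4.3, i.e. μ(μ-λ) ≥ λ²/4.3
μ² - 5.3μ - 28.09/4.3 ≥ 0  →  μ² - 5.3μ - 6.53256 ≥ 0
Quadratic formula (positive root): μ = [λ + √(λ² + 4×6.53256)]/2
Discriminant: 28.09 + 4×6.53256 = 54.2202, √54.2202 = 7.3634
μ ≥ (5.3 + 7.3634)/2 = 6.3317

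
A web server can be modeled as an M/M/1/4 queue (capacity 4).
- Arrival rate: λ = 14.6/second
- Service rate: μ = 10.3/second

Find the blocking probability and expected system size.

ρ = λ/μ = 14.6/10.3 = 1.41748
P₀ = (1-ρ)/(1-ρ^(K+1)) = (1-1.41748)/(1-1.41748^5) = -0.41748/-4.7225 = 0.08840
P_K = P₀×ρ^K = 0.08840 × 1.41748^4 = 0.08840 × 4.0371 = 0.3569
Blocking probability P_4 = 0.3569 (35.69%)
L = ρ[1 - (K+1)ρ^K + Kρ^(K+1)] / [(1-ρ)(1-ρ^(K+1))]
L = 1.41748 × (1 - 5×4.0371 + 4×5.7225) / ((1 - 1.41748) × (1 - 5.7225)) = 2.6634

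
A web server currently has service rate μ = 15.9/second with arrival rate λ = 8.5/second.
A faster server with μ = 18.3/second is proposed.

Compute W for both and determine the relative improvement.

System 1: ρ₁ = 8.5/15.9 = 0.5346, W₁ = 1/(15.9-8.5) = 0.13514
System 2: ρ₂ = 8.5/18.3 = 0.4645, W₂ = 1/(18.3-8.5) = 0.10204
Improvement: (W₁-W₂)/W₁ = (0.13514-0.10204)/0.13514 = 24.49%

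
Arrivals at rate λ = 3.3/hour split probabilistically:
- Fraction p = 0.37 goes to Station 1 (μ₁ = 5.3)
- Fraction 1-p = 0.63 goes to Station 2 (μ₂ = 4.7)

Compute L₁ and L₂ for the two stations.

Effective rates: λ₁ = 3.3×0.37 = 1.221, λ₂ = 3.3×0.63 = 2.079
Station 1: ρ₁ = 1.221/5.3 = 0.23038, L₁ = ρ₁/(1-ρ₁) = 0.23038/(1-0.23038) = 0.2993
Station 2: ρ₂ = 2.079/4.7 = 0.44234, L₂ = ρ₂/(1-ρ₂) = 0.44234/(1-0.44234) = 0.7932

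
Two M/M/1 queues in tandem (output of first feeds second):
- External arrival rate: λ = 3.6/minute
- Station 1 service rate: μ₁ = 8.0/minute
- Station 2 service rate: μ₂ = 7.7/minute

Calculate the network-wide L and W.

By Jackson's theorem, each station behaves as independent M/M/1.
Station 1: ρ₁ = 3.6/8.0 = 0.4500, L₁ = ρ₁/(1-ρ₁) = λ/(μ₁-λ) = 3.6/4.40 = 0.8182
Station 2: ρ₂ = 3.6/7.7 = 0.4675, L₂ = ρ₂/(1-ρ₂) = λ/(μ₂-λ) = 3.6/4.10 = 0.8780
Total: L = L₁ + L₂ = 0.8182 + 0.8780 = 1.6962
W = L/λ = 1.6962/3.6 = 0.4712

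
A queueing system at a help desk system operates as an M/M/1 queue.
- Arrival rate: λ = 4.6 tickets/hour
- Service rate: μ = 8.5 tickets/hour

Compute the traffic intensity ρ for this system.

Server utilization: ρ = λ/μ
ρ = 4.6/8.5 = 0.5412
The server is busy 54.12% of the time.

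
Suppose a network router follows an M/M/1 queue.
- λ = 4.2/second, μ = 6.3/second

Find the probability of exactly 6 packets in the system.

ρ = λ/μ = 4.2/6.3 = 0.66667
P(n) = (1-ρ)ρⁿ
P(6) = (1-0.66667) × 0.66667^6
P(6) = 0.3333 × 0.08779
P(6) = 0.02926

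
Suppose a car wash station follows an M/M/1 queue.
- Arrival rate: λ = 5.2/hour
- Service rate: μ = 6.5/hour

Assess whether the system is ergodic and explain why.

Stability requires ρ = λ/(cμ) < 1
ρ = 5.2/(1 × 6.5) = 5.2/6.50 = 0.8000
Since 0.8000 < 1, the system is STABLE.
The server is busy 80.00% of the time.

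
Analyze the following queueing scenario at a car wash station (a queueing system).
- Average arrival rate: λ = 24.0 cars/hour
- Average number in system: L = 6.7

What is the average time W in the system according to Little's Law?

Little's Law: L = λW, so W = L/λ
W = 6.7/24.0 = 0.2792 hours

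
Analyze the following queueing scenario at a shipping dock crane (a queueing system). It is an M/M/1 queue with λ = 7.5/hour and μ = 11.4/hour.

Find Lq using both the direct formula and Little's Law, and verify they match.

Method 1 (direct): Lq = λ²/(μ(μ-λ)) = 56.25/(11.4 × 3.90) = 1.2652

Method 2 (Little's Law):
W = 1/(μ-λ) = 1/3.90 = 0.2564
Wq = W - 1/μ = 0.2564 - 0.08772 = 0.1687
Lq = λWq = 7.5 × 0.1687 = 1.2652 ✔ (matches Method 1)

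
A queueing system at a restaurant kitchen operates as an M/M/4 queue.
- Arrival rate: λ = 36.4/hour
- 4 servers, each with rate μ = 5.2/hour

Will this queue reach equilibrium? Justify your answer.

Stability requires ρ = λ/(cμ) < 1
ρ = 36.4/(4 × 5.2) = 36.4/20.80 = 1.7500
Since 1.7500 ≥ 1, the system is UNSTABLE.
Need c > λ/μ = 36.4/5.2 = 7.00.
Minimum servers needed: c = 8.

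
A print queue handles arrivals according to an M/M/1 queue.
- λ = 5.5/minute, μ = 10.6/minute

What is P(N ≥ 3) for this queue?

ρ = λ/μ = 5.5/10.6 = 0.5189
P(N ≥ n) = ρⁿ
P(N ≥ 3) = 0.5189^3
P(N ≥ 3) = 0.1397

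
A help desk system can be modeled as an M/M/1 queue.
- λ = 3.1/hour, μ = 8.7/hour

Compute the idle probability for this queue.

ρ = λ/μ = 3.1/8.7 = 0.3563
P(0) = 1 - ρ = 1 - 0.3563 = 0.6437
The server is idle 64.37% of the time.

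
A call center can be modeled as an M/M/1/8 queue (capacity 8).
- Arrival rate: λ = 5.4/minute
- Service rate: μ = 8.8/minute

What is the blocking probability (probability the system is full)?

ρ = λ/μ = 5.4/8.8 = 0.61364
P₀ = (1-ρ)/(1-ρ^(K+1)) = (1-0.61364)/(1-0.61364^9) = 0.3864/0.9877 = 0.3912
P_K = P₀×ρ^K = 0.39119 × 0.61364^8 = 0.39119 × 0.020105 = 0.007865
Blocking probability = 0.79%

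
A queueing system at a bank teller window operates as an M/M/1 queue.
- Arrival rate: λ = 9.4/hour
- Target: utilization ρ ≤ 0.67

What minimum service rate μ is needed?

ρ = λ/μ, so μ = λ/ρ
μ ≥ 9.4/0.67 = 14.0299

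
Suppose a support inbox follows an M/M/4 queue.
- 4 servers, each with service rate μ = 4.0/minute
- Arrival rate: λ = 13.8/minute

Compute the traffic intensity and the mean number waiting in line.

Traffic intensity: ρ = λ/(cμ) = 13.8/(4×4.0) = 0.8625
Since ρ = 0.8625 < 1, system is stable.
Offered load a = λ/μ = cρ = 13.8/4.0 = 3.4500
P₀ = [ Σₙ₌₀^3 aⁿ/n! + a^4/(4!(1-ρ)) ]⁻¹
Σ = a^0/0! + a^1/1! + a^2/2! + a^3/3! = 1.0000 + 3.4500 + 5.9513 + 6.8439 = 17.2452
a^4/(4!(1-ρ)) = 141.6695/(24 × 0.1375) = 42.9302
P₀ = 1/(17.2452 + 42.9302) = 0.01662
Lq = P₀·a^4·ρ / (4!(1-ρ)²) = 0.016618 × 141.6695 × 0.86250 / (24 × 0.018906) = 4.4751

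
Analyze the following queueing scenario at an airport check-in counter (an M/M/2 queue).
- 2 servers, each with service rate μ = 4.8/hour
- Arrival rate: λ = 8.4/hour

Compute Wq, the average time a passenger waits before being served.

Traffic intensity: ρ = λ/(cμ) = 8.4/(2×4.8) = 0.8750
Since ρ = 0.8750 < 1, system is stable.
Offered load a = λ/μ = cρ = 8.4/4.8 = 1.7500
P₀ = [ Σₙ₌₀^1 aⁿ/n! + a^2/(2!(1-ρ)) ]⁻¹
Σ = a^0/0! + a^1/1! = 1.0000 + 1.7500 = 2.7500
a^2/(2!(1-ρ)) = 3.0625/(2 × 0.1250) = 12.2500
P₀ = 1/(2.7500 + 12.2500) = 0.06667
Lq = P₀·a^2·ρ / (2!(1-ρ)²) = 0.066667 × 3.0625 × 0.87500 / (2 × 0.015625) = 5.7167
Wq = Lq/λ = 5.7167/8.4 = 0.6806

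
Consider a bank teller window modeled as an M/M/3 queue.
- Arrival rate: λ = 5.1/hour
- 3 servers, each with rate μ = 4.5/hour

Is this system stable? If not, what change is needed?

Stability requires ρ = λ/(cμ) < 1
ρ = 5.1/(3 × 4.5) = 5.1/13.50 = 0.3778
Since 0.3778 < 1, the system is STABLE.
The servers are busy 37.78% of the time.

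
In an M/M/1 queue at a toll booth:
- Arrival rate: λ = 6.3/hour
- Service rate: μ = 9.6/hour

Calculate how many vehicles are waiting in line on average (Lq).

ρ = λ/μ = 6.3/9.6 = 0.6562
For M/M/1: Lq = λ²/(μ(μ-λ))
Lq = 39.69/(9.6 × 3.30)
Lq = 1.2528 vehicles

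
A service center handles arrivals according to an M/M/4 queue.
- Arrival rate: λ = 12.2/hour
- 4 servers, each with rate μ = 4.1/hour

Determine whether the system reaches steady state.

Stability requires ρ = λ/(cμ) < 1
ρ = 12.2/(4 × 4.1) = 12.2/16.40 = 0.7439
Since 0.7439 < 1, the system is STABLE.
The servers are busy 74.39% of the time.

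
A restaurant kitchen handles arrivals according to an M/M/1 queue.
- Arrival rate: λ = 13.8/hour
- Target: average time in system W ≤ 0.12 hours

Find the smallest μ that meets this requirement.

For M/M/1: W = 1/(μ-λ)
Need W ≤ 0.12, so 1/(μ-λ) ≤ 0.12
μ - λ ≥ 1/0.12 = 8.3333
μ ≥ 13.8 + 8.3333 = 22.1333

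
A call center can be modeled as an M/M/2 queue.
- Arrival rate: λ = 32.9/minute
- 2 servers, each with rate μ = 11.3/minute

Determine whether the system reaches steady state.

Stability requires ρ = λ/(cμ) < 1
ρ = 32.9/(2 × 11.3) = 32.9/22.60 = 1.4558
Since 1.4558 ≥ 1, the system is UNSTABLE.
Need c > λ/μ = 32.9/11.3 = 2.91.
Minimum servers needed: c = 3.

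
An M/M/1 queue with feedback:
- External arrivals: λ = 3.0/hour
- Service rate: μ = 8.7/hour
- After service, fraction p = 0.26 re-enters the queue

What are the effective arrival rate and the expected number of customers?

Effective arrival rate: λ_eff = λ/(1-p) = 3.0/(1-0.26) = 3.0/0.74 = 4.05405
ρ = λ_eff/μ = 4.05405/8.7 = 0.46598
L = ρ/(1-ρ) = 0.46598/(1-0.46598) = 0.8726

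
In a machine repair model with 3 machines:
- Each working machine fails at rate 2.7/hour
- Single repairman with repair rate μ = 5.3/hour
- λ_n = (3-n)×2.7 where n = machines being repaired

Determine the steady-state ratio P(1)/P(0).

P(1)/P(0) = ∏_{i=0}^{1-1} λ_i/μ_{i+1}
= (3-0)×2.7/5.3
= 1.5283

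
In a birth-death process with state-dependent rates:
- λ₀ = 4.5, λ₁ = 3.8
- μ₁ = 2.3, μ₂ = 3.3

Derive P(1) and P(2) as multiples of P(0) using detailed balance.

Balance equations:
State 0: λ₀P₀ = μ₁P₁ → P₁ = (λ₀/μ₁)P₀ = (4.5/2.3)P₀ = 1.9565P₀
State 1: P₂ = (λ₀λ₁)/(μ₁μ₂)P₀ = (4.5×3.8)/(2.3×3.3)P₀ = 2.2530P₀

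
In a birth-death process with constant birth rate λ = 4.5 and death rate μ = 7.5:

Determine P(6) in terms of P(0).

For constant rates: P(n)/P(0) = (λ/μ)^n
P(6)/P(0) = (4.5/7.5)^6 = 0.6000^6 = 0.04666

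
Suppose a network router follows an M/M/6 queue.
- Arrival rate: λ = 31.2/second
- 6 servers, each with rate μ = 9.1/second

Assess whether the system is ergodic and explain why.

Stability requires ρ = λ/(cμ) < 1
ρ = 31.2/(6 × 9.1) = 31.2/54.60 = 0.5714
Since 0.5714 < 1, the system is STABLE.
The servers are busy 57.14% of the time.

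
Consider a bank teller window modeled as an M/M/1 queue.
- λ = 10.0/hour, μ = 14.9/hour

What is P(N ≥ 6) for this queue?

ρ = λ/μ = 10.0/14.9 = 0.67114
P(N ≥ n) = ρⁿ
P(N ≥ 6) = 0.67114^6
P(N ≥ 6) = 0.09139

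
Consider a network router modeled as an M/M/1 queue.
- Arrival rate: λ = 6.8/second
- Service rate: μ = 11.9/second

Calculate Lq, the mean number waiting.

ρ = λ/μ = 6.8/11.9 = 0.5714
For M/M/1: Lq = λ²/(μ(μ-λ))
Lq = 46.24/(11.9 × 5.10)
Lq = 0.7619 packets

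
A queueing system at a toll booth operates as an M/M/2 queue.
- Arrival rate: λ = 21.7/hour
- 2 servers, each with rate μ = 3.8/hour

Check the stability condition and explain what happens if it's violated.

Stability requires ρ = λ/(cμ) < 1
ρ = 21.7/(2 × 3.8) = 21.7/7.60 = 2.8553
Since 2.8553 ≥ 1, the system is UNSTABLE.
Need c > λ/μ = 21.7/3.8 = 5.71.
Minimum servers needed: c = 6.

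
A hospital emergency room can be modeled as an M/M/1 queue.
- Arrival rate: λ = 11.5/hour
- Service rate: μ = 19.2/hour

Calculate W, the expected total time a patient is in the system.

First, compute utilization: ρ = λ/μ = 11.5/19.2 = 0.5990
For M/M/1: W = 1/(μ-λ)
W = 1/(19.2-11.5) = 1/7.70
W = 0.1299 hours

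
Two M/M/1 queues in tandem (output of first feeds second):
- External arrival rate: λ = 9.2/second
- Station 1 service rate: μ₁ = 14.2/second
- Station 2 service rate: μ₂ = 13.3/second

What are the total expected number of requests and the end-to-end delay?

By Jackson's theorem, each station behaves as independent M/M/1.
Station 1: ρ₁ = 9.2/14.2 = 0.6479, L₁ = ρ₁/(1-ρ₁) = λ/(μ₁-λ) = 9.2/5.00 = 1.8400
Station 2: ρ₂ = 9.2/13.3 = 0.6917, L₂ = ρ₂/(1-ρ₂) = λ/(μ₂-λ) = 9.2/4.10 = 2.2439
Total: L = L₁ + L₂ = 1.8400 + 2.2439 = 4.0839
W = L/λ = 4.0839/9.2 = 0.4439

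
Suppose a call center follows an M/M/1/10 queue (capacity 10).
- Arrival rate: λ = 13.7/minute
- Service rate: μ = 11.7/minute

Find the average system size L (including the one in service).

ρ = λ/μ = 13.7/11.7 = 1.17094
P₀ = (1-ρ)/(1-ρ^(K+1)) = (1-1.17094)/(1-1.17094^11) = -0.17094/-4.6739 = 0.03657
P_K = P₀×ρ^K = 0.03657 × 1.17094^10 = 0.03657 × 4.8456 = 0.1772
L = ρ[1 - (K+1)ρ^K + Kρ^(K+1)] / [(1-ρ)(1-ρ^(K+1))]
L = 1.17094 × (1 - 11×4.845587 + 10×5.673892) / ((1 - 1.17094) × (1 - 5.673892)) = 6.5035 calls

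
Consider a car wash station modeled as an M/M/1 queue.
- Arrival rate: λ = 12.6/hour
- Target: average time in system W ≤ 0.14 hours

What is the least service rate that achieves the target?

For M/M/1: W = 1/(μ-λ)
Need W ≤ 0.14, so 1/(μ-λ) ≤ 0.14
μ - λ ≥ 1/0.14 = 7.1429
μ ≥ 12.6 + 7.1429 = 19.7429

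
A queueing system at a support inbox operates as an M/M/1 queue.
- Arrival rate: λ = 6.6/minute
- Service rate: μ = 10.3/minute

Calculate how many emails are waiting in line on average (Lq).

ρ = λ/μ = 6.6/10.3 = 0.6408
For M/M/1: Lq = λ²/(μ(μ-λ))
Lq = 43.56/(10.3 × 3.70)
Lq = 1.1430 emails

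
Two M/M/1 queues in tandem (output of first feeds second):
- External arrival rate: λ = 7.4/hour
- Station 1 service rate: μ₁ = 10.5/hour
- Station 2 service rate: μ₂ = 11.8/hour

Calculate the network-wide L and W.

By Jackson's theorem, each station behaves as independent M/M/1.
Station 1: ρ₁ = 7.4/10.5 = 0.7048, L₁ = ρ₁/(1-ρ₁) = λ/(μ₁-λ) = 7.4/3.10 = 2.3871
Station 2: ρ₂ = 7.4/11.8 = 0.6271, L₂ = ρ₂/(1-ρ₂) = λ/(μ₂-λ) = 7.4/4.40 = 1.6818
Total: L = L₁ + L₂ = 2.3871 + 1.6818 = 4.0689
W = L/λ = 4.0689/7.4 = 0.5499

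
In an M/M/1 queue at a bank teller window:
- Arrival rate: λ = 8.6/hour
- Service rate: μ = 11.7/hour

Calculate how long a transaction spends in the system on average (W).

First, compute utilization: ρ = λ/μ = 8.6/11.7 = 0.7350
For M/M/1: W = 1/(μ-λ)
W = 1/(11.7-8.6) = 1/3.10
W = 0.3226 hours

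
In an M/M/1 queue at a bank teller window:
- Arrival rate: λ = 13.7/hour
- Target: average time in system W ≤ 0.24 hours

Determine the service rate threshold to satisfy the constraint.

For M/M/1: W = 1/(μ-λ)
Need W ≤ 0.24, so 1/(μ-λ) ≤ 0.24
μ - λ ≥ 1/0.24 = 4.1667
μ ≥ 13.7 + 4.1667 = 17.8667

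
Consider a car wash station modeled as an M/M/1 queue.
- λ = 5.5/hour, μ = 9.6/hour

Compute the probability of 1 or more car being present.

ρ = λ/μ = 5.5/9.6 = 0.5729
P(N ≥ n) = ρⁿ
P(N ≥ 1) = 0.5729^1
P(N ≥ 1) = 0.5729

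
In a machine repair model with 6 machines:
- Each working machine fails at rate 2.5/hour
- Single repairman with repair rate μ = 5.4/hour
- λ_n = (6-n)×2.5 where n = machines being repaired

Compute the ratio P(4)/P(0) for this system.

P(4)/P(0) = ∏_{i=0}^{4-1} λ_i/μ_{i+1}
= (6-0)×2.5/5.4 × (6-1)×2.5/5.4 × (6-2)×2.5/5.4 × (6-3)×2.5/5.4
= 16.5382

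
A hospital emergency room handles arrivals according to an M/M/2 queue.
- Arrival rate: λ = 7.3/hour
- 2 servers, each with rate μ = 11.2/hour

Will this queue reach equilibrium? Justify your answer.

Stability requires ρ = λ/(cμ) < 1
ρ = 7.3/(2 × 11.2) = 7.3/22.40 = 0.3259
Since 0.3259 < 1, the system is STABLE.
The servers are busy 32.59% of the time.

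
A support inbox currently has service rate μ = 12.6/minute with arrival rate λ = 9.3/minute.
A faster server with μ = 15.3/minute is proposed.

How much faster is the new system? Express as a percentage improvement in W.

System 1: ρ₁ = 9.3/12.6 = 0.7381, W₁ = 1/(12.6-9.3) = 0.30303
System 2: ρ₂ = 9.3/15.3 = 0.6078, W₂ = 1/(15.3-9.3) = 0.16667
Improvement: (W₁-W₂)/W₁ = (0.30303-0.16667)/0.30303 = 45.00%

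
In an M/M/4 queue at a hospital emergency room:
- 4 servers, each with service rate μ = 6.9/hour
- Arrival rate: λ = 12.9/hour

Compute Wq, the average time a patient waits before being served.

Traffic intensity: ρ = λ/(cμ) = 12.9/(4×6.9) = 0.4674
Since ρ = 0.4674 < 1, system is stable.
Offered load a = λ/μ = cρ = 12.9/6.9 = 1.8696
P₀ = [ Σₙ₌₀^3 aⁿ/n! + a^4/(4!(1-ρ)) ]⁻¹
Σ = a^0/0! + a^1/1! + a^2/2! + a^3/3! = 1.0000 + 1.8696 + 1.7476 + 1.0891 = 5.7063
a^4/(4!(1-ρ)) = 12.2169/(24 × 0.53261) = 0.9557
P₀ = 1/(5.7063 + 0.9557) = 0.1501
Lq = P₀·a^4·ρ / (4!(1-ρ)²) = 0.1501 × 12.2169 × 0.4674 / (24 × 0.2837) = 0.1259
Wq = Lq/λ = 0.12589/12.9 = 0.009759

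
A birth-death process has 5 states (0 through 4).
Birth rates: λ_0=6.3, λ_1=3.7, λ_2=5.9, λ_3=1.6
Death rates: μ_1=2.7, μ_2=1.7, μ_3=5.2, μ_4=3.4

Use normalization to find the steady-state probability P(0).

Ratios P(n)/P(0) = (λ₀···λₙ₋₁)/(μ₁···μₙ):
P(1)/P(0) = (6.3)/(2.7) = 2.3333
P(2)/P(0) = (6.3×3.7)/(2.7×1.7) = 5.0784
P(3)/P(0) = (6.3×3.7×5.9)/(2.7×1.7×5.2) = 5.7621
P(4)/P(0) = (6.3×3.7×5.9×1.6)/(2.7×1.7×5.2×3.4) = 2.7116

Normalization: ∑ P(n) = 1
P(0) × (1.0000 + 2.3333 + 5.0784 + 5.7621 + 2.7116) = 1
P(0) × 16.8854 = 1
P(0) = 1/16.8854 = 0.05922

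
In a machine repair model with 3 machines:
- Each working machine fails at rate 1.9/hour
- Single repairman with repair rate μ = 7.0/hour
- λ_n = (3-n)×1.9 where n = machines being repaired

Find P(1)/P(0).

P(1)/P(0) = ∏_{i=0}^{1-1} λ_i/μ_{i+1}
= (3-0)×1.9/7.0
= 0.8143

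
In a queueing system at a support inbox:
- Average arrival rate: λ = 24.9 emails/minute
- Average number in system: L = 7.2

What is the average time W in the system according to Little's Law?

Little's Law: L = λW, so W = L/λ
W = 7.2/24.9 = 0.2892 minutes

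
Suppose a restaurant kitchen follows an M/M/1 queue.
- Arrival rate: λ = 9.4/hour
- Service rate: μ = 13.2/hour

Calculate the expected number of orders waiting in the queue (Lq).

ρ = λ/μ = 9.4/13.2 = 0.7121
For M/M/1: Lq = λ²/(μ(μ-λ))
Lq = 88.36/(13.2 × 3.80)
Lq = 1.7616 orders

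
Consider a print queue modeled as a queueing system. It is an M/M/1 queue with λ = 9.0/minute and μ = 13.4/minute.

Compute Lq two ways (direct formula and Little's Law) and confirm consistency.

Method 1 (direct): Lq = λ²/(μ(μ-λ)) = 81.00/(13.4 × 4.40) = 1.3738

Method 2 (Little's Law):
W = 1/(μ-λ) = 1/4.40 = 0.227273
Wq = W - 1/μ = 0.227273 - 0.0746269 = 0.152646
Lq = λWq = 9.0 × 0.152646 = 1.3738 ✔ (matches Method 1)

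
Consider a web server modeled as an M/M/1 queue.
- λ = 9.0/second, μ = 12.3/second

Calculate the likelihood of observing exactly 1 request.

ρ = λ/μ = 9.0/12.3 = 0.7317
P(n) = (1-ρ)ρⁿ
P(1) = (1-0.7317) × 0.7317^1
P(1) = 0.2683 × 0.7317
P(1) = 0.1963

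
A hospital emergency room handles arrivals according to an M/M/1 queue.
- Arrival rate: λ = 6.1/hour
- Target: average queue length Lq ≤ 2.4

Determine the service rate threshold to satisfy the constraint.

For M/M/1: Lq = λ²/(μ(μ-λ))
Need Lq ≤ 2.4, i.e. μ(μ-λ) ≥ λ²/2.4
μ² - 6.1μ - 37.21/2.4 ≥ 0  →  μ² - 6.1μ - 15.50417 ≥ 0
Quadratic formula (positive root): μ = [λ + √(λ² + 4×15.50417)]/2
Discriminant: 37.21 + 4×15.50417 = 99.2267, √99.2267 = 9.9613
μ ≥ (6.1 + 9.9613)/2 = 8.0306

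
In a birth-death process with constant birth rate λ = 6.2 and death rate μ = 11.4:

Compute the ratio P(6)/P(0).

For constant rates: P(n)/P(0) = (λ/μ)^n
P(6)/P(0) = (6.2/11.4)^6 = 0.54386^6 = 0.02588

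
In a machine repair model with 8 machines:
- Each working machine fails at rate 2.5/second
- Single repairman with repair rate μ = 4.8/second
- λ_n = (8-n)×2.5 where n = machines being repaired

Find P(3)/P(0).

P(3)/P(0) = ∏_{i=0}^{3-1} λ_i/μ_{i+1}
= (8-0)×2.5/4.8 × (8-1)×2.5/4.8 × (8-2)×2.5/4.8
= 47.4718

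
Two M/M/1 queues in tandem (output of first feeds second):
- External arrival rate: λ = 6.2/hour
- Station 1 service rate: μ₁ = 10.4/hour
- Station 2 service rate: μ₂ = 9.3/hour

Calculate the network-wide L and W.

By Jackson's theorem, each station behaves as independent M/M/1.
Station 1: ρ₁ = 6.2/10.4 = 0.5962, L₁ = ρ₁/(1-ρ₁) = λ/(μ₁-λ) = 6.2/4.20 = 1.4762
Station 2: ρ₂ = 6.2/9.3 = 0.6667, L₂ = ρ₂/(1-ρ₂) = λ/(μ₂-λ) = 6.2/3.10 = 2.0000
Total: L = L₁ + L₂ = 1.4762 + 2.0000 = 3.4762
W = L/λ = 3.4762/6.2 = 0.5607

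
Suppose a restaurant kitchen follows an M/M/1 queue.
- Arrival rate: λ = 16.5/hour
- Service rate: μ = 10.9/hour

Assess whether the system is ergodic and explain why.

Stability requires ρ = λ/(cμ) < 1
ρ = 16.5/(1 × 10.9) = 16.5/10.90 = 1.5138
Since 1.5138 ≥ 1, the system is UNSTABLE.
Queue grows without bound. Need μ > λ = 16.5.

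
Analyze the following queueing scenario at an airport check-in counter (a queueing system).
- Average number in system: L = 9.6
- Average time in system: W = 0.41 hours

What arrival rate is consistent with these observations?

Little's Law: L = λW, so λ = L/W
λ = 9.6/0.41 = 23.4146 passengers/hour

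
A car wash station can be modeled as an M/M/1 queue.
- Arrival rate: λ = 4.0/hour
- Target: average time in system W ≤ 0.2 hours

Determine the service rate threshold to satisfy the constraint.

For M/M/1: W = 1/(μ-λ)
Need W ≤ 0.2, so 1/(μ-λ) ≤ 0.2
μ - λ ≥ 1/0.2 = 5.0000
μ ≥ 4.0 + 5.0000 = 9.0000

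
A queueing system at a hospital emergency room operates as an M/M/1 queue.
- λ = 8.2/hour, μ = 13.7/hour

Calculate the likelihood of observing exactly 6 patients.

ρ = λ/μ = 8.2/13.7 = 0.59854
P(n) = (1-ρ)ρⁿ
P(6) = (1-0.59854) × 0.59854^6
P(6) = 0.4015 × 0.04598
P(6) = 0.01846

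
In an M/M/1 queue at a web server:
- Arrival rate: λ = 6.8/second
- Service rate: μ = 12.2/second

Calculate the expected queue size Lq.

ρ = λ/μ = 6.8/12.2 = 0.5574
For M/M/1: Lq = λ²/(μ(μ-λ))
Lq = 46.24/(12.2 × 5.40)
Lq = 0.7019 requests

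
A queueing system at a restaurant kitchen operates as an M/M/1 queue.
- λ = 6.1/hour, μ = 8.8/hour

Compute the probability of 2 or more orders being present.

ρ = λ/μ = 6.1/8.8 = 0.6932
P(N ≥ n) = ρⁿ
P(N ≥ 2) = 0.6932^2
P(N ≥ 2) = 0.4805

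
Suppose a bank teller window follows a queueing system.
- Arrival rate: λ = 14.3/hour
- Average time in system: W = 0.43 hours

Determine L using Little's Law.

Little's Law: L = λW
L = 14.3 × 0.43 = 6.1490 transactions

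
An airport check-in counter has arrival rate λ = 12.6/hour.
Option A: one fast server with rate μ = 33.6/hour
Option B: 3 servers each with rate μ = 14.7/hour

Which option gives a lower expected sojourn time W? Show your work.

Option A: single server μ = 33.6 (M/M/1)
  ρ_A = 12.6/33.6 = 0.3750
  W_A = 1/(μ-λ) = 1/(33.6-12.6) = 1/21.00 = 0.04762

Option B: 3 servers μ = 14.7 (M/M/3)
  ρ_B = λ/(cμ) = 12.6/(3×14.7) = 0.2857
  Offered load a = λ/μ = cρ = 12.6/14.7 = 0.8571
  P₀ = [ Σₙ₌₀^2 aⁿ/n! + a^3/(3!(1-ρ)) ]⁻¹
  Σ = a^0/0! + a^1/1! + a^2/2! = 1.0000 + 0.85714 + 0.36735 = 2.2245
  a^3/(3!(1-ρ)) = 0.6297/(6 × 0.7143) = 0.1469
  P₀ = 1/(2.2245 + 0.1469) = 0.4217
  Lq = P₀·a^3·ρ / (3!(1-ρ)²) = 0.4217 × 0.6297 × 0.2857 / (6 × 0.5102) = 0.02478
  Wq_B = Lq/λ = 0.024785/12.6 = 0.0019671
  W_B = Wq_B + 1/μ = 0.0019671 + 0.068027 = 0.06999

Since W_A = 0.04762 < W_B = 0.06999, Option A (single fast server) has the shorter time in system.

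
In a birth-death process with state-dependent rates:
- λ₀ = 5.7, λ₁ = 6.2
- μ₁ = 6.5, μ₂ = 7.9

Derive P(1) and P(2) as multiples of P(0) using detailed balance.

Balance equations:
State 0: λ₀P₀ = μ₁P₁ → P₁ = (λ₀/μ₁)P₀ = (5.7/6.5)P₀ = 0.8769P₀
State 1: P₂ = (λ₀λ₁)/(μ₁μ₂)P₀ = (5.7×6.2)/(6.5×7.9)P₀ = 0.6882P₀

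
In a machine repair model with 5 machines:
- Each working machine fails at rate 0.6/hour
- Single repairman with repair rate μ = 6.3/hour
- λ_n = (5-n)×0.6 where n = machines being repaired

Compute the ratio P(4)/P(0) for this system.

P(4)/P(0) = ∏_{i=0}^{4-1} λ_i/μ_{i+1}
= (5-0)×0.6/6.3 × (5-1)×0.6/6.3 × (5-2)×0.6/6.3 × (5-3)×0.6/6.3
= 0.009872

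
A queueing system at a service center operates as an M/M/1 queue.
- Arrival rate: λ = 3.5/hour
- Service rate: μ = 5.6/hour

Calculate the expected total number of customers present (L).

ρ = λ/μ = 3.5/5.6 = 0.6250
For M/M/1: L = λ/(μ-λ)
L = 3.5/(5.6-3.5) = 3.5/2.10
L = 1.6667 customers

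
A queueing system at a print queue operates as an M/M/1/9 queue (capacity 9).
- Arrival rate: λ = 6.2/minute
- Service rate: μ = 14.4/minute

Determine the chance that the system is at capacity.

ρ = λ/μ = 6.2/14.4 = 0.43056
P₀ = (1-ρ)/(1-ρ^(K+1)) = (1-0.43056)/(1-0.43056^10) = 0.56944/0.99978 = 0.5696
P_K = P₀×ρ^K = 0.5696 × 0.43056^9 = 0.5696 × 0.0005085 = 0.0002896
Blocking probability = 0.02896%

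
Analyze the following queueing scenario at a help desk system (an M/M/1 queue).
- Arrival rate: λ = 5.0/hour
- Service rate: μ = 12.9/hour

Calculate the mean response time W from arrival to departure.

First, compute utilization: ρ = λ/μ = 5.0/12.9 = 0.3876
For M/M/1: W = 1/(μ-λ)
W = 1/(12.9-5.0) = 1/7.90
W = 0.1266 hours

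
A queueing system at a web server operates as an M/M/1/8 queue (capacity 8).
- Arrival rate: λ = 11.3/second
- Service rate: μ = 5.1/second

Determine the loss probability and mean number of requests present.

ρ = λ/μ = 11.3/5.1 = 2.2157
P₀ = (1-ρ)/(1-ρ^(K+1)) = (1-2.2157)/(1-2.2157^9) = -1.2157/-1286.0595 = 0.0009453
P_K = P₀×ρ^K = 0.0009453 × 2.2157^8 = 0.0009453 × 580.8817 = 0.5491
Blocking probability P_8 = 0.5491 (54.91%)
L = ρ[1 - (K+1)ρ^K + Kρ^(K+1)] / [(1-ρ)(1-ρ^(K+1))]
L = 2.2157 × (1 - 9×580.8817 + 8×1287.0595) / ((1 - 2.2157) × (1 - 1287.0595)) = 7.1844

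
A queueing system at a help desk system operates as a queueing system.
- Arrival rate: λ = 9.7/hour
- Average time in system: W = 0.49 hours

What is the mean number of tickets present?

Little's Law: L = λW
L = 9.7 × 0.49 = 4.7530 tickets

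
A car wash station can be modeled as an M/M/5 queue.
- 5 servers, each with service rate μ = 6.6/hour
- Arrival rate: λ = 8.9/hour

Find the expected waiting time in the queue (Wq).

Traffic intensity: ρ = λ/(cμ) = 8.9/(5×6.6) = 0.2697
Since ρ = 0.2697 < 1, system is stable.
Offered load a = λ/μ = cρ = 8.9/6.6 = 1.3485
P₀ = [ Σₙ₌₀^4 aⁿ/n! + a^5/(5!(1-ρ)) ]⁻¹
Σ = a^0/0! + a^1/1! + a^2/2! + a^3/3! + a^4/4! = 1.00000 + 1.34848 + 0.909206 + 0.408683 + 0.137776 = 3.8041
a^5/(5!(1-ρ)) = 4.4589/(120 × 0.7303) = 0.05088
P₀ = 1/(3.8041 + 0.05088) = 0.2594
Lq = P₀·a^5·ρ / (5!(1-ρ)²) = 0.2594 × 4.4589 × 0.2697 / (120 × 0.5333) = 0.004874
Wq = Lq/λ = 0.004874/8.9 = 0.0005476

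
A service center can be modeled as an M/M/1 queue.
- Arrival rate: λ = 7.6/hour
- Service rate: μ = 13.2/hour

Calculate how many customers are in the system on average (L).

ρ = λ/μ = 7.6/13.2 = 0.5758
For M/M/1: L = λ/(μ-λ)
L = 7.6/(13.2-7.6) = 7.6/5.60
L = 1.3571 customers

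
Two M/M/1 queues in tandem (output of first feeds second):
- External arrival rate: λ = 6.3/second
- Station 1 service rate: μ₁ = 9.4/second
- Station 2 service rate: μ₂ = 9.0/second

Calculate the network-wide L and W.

By Jackson's theorem, each station behaves as independent M/M/1.
Station 1: ρ₁ = 6.3/9.4 = 0.6702, L₁ = ρ₁/(1-ρ₁) = λ/(μ₁-λ) = 6.3/3.10 = 2.0323
Station 2: ρ₂ = 6.3/9.0 = 0.7000, L₂ = ρ₂/(1-ρ₂) = λ/(μ₂-λ) = 6.3/2.70 = 2.3333
Total: L = L₁ + L₂ = 2.0323 + 2.3333 = 4.3656
W = L/λ = 4.3656/6.3 = 0.6930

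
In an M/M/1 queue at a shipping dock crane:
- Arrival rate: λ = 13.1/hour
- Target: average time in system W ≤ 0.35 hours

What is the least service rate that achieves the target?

For M/M/1: W = 1/(μ-λ)
Need W ≤ 0.35, so 1/(μ-λ) ≤ 0.35
μ - λ ≥ 1/0.35 = 2.8571
μ ≥ 13.1 + 2.8571 = 15.9571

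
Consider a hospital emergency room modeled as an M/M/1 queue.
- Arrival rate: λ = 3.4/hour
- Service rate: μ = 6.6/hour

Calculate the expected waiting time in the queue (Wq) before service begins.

First, compute utilization: ρ = λ/μ = 3.4/6.6 = 0.5152
For M/M/1: Wq = λ/(μ(μ-λ))
Wq = 3.4/(6.6 × (6.6-3.4))
Wq = 3.4/(6.6 × 3.20)
Wq = 0.1610 hours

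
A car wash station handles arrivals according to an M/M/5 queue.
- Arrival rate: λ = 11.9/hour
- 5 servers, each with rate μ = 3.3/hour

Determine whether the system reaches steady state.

Stability requires ρ = λ/(cμ) < 1
ρ = 11.9/(5 × 3.3) = 11.9/16.50 = 0.7212
Since 0.7212 < 1, the system is STABLE.
The servers are busy 72.12% of the time.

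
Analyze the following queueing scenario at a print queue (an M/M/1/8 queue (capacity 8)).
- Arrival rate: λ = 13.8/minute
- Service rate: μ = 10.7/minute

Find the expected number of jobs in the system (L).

ρ = λ/μ = 13.8/10.7 = 1.28972
P₀ = (1-ρ)/(1-ρ^(K+1)) = (1-1.28972)/(1-1.28972^9) = -0.2897/-8.8732 = 0.03265
P_K = P₀×ρ^K = 0.032651 × 1.28972^8 = 0.032651 × 7.6553 = 0.2500
L = ρ[1 - (K+1)ρ^K + Kρ^(K+1)] / [(1-ρ)(1-ρ^(K+1))]
L = 1.28972 × (1 - 9×7.6553 + 8×9.8732) / ((1 - 1.28972) × (1 - 9.8732)) = 5.5627 jobs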